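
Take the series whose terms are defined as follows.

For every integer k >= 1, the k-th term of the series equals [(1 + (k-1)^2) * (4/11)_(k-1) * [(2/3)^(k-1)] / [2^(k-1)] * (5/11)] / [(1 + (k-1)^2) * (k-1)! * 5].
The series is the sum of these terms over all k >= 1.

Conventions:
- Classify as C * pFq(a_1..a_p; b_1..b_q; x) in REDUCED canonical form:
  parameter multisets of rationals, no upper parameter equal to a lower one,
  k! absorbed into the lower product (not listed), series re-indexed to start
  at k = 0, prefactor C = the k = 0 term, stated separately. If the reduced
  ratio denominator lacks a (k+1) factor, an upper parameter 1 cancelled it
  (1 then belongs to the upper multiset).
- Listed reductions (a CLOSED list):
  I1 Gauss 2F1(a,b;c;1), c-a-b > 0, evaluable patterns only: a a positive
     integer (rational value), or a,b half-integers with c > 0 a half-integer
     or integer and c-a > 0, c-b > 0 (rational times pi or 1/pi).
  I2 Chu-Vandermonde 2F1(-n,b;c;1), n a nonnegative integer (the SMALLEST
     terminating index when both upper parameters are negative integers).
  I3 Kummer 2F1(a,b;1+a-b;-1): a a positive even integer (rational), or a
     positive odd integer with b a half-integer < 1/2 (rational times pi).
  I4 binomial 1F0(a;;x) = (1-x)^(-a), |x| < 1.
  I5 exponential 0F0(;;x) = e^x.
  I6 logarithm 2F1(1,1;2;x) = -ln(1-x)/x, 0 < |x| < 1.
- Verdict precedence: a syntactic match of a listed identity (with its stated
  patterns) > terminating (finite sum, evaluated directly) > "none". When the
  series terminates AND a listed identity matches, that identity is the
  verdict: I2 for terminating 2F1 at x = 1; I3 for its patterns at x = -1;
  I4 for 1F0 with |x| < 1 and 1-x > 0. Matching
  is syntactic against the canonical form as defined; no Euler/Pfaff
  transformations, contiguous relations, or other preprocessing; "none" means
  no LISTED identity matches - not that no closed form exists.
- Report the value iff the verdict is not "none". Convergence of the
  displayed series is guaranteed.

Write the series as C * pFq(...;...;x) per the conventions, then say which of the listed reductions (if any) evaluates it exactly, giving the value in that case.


Key observation: from the first term 1/11: k^2 + 1 divides numerator and denominator alike; C = 1/11, x = 1/3 after cancelling.
Step ratio: r(k) = (1/3) * (k+4/11) / [(k+1)] - rational in k, leading ratio (1/3); with t_0 = 1/11, classification follows.

The series (x = 1/3) is 1F0: upper {4/11}, lower {-}, prefactor 1/11. Verdict at x = 1/3: binomial (I4) matches (the 1F0 binomial series: exponent -4/11, x = 1/3). Sum: (1/11) * (2/3)^(-4/11).


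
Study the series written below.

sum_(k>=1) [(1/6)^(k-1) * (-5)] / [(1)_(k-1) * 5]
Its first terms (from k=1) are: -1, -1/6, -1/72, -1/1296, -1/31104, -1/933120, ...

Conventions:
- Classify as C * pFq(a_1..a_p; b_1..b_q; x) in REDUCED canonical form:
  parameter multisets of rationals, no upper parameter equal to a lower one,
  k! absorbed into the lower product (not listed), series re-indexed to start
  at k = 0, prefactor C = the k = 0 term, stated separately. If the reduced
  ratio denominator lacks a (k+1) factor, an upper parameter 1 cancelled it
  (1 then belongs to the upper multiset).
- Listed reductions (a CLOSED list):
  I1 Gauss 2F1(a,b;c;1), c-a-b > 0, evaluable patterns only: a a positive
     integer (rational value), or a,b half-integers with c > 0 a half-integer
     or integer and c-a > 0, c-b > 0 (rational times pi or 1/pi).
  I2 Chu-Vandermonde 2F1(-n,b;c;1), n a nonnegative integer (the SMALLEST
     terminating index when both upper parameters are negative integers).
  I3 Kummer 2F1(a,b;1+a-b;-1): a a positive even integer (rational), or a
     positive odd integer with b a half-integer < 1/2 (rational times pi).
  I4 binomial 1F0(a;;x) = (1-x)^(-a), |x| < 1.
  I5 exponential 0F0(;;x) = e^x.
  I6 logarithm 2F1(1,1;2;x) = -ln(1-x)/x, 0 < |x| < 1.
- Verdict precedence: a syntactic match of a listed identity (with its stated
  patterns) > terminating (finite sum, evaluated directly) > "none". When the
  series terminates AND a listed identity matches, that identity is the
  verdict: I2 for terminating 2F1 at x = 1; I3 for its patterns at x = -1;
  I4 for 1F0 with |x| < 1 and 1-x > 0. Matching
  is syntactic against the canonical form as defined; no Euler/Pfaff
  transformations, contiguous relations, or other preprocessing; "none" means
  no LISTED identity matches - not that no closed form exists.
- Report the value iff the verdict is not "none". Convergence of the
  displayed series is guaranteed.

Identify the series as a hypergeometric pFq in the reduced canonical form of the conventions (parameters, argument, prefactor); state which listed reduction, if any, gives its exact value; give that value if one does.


At argument 1/6: a 0F0 with upper {-}, lower {-}, scaled by C = -1. Verdict: the exponential series (I5) fires (the 0F0 exponential series at x = 1/6). Exact value: (-1) * e^(1/6).

Structural cue: t_0 = -1 here, and (1)_k (prefactor -1) is k! itself.
Adjacent-term ratio: r(k) = (1/6) * 1 / [(k+1)] ; factor over Q: parameters, x = (1/6), and C = -1.


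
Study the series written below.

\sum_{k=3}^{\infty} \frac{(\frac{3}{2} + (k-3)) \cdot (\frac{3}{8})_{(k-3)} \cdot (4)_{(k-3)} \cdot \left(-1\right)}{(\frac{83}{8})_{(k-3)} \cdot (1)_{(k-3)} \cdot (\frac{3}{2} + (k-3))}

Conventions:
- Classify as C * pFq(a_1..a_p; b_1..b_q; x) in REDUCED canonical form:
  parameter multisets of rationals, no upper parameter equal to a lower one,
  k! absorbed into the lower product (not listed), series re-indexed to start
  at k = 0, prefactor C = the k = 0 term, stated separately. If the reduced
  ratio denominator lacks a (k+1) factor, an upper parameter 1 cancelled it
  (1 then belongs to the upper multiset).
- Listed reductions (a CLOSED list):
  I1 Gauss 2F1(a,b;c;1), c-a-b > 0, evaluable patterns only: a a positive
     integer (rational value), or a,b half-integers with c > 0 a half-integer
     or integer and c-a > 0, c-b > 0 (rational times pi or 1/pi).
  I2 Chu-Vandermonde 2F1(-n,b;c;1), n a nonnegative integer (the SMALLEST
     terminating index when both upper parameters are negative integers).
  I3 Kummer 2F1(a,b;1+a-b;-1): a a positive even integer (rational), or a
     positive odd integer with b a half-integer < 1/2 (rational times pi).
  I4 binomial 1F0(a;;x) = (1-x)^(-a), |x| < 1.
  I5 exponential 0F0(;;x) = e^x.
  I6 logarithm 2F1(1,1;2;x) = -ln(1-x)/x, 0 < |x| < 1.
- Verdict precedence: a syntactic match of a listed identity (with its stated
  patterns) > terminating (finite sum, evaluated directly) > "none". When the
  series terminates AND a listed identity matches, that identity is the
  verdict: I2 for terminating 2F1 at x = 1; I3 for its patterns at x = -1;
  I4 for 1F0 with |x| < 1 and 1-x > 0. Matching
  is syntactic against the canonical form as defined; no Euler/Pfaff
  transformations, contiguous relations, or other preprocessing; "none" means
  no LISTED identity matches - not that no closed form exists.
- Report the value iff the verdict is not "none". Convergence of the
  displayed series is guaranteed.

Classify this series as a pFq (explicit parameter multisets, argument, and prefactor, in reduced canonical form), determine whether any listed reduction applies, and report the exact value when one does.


The series (x = 1) is 2F1: upper {\frac{3}{8}, 4}, lower {\frac{83}{8}}, prefactor -1. Verdict: the Gauss summation I1 matches (x = 1: the Gamma ratio telescopes since c-a-b = 6 > 0 and a = 4 in Z>0). Hence: -\frac{1680025}{1376256}.

Structural cue: with t_0 = -1, (1)_k (C = -1) is k! itself.
Term ratio: r(k) = 1 * (k+\frac{3}{8}) (k+4) / [(k+\frac{83}{8}) (k+1)] - rational; roots negated = parameters, x = 1, C = -1.


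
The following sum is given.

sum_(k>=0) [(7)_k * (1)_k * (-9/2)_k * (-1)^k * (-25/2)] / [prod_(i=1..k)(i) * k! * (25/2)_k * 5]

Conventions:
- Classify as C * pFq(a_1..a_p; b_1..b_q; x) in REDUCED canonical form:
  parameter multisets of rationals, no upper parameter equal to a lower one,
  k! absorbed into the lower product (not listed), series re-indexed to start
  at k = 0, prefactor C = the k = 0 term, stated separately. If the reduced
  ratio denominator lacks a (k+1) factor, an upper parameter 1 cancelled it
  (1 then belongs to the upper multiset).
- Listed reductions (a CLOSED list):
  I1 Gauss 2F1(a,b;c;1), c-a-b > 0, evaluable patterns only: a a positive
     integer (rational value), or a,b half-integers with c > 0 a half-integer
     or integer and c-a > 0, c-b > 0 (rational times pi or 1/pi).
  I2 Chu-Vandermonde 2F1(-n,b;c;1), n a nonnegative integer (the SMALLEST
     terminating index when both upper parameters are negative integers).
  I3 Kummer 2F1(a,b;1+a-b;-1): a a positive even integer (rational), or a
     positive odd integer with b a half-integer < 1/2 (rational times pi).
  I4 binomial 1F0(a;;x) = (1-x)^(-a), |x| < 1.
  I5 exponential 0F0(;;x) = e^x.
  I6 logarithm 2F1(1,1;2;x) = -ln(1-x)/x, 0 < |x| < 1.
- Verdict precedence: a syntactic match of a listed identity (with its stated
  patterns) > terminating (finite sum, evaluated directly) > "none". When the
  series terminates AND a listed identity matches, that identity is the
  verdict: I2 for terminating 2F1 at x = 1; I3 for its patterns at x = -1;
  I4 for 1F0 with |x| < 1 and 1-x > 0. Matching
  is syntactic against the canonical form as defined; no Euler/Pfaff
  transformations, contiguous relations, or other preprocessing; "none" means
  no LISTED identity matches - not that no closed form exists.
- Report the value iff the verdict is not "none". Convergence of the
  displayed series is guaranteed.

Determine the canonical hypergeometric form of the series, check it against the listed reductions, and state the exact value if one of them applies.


At argument -1: a 2F1 with upper {-9/2, 7}, lower {25/2}, scaled by C = -5/2. Verdict (x = -1): Kummer's theorem (I3) applies (x = -1; c = 25/2 equals 1+a-b for upper {-9/2, 7}: listed pattern). Its exact value is (-1673196525/268435456) * pi.

Key step: t_0 = -5/2 here, and the parameter 1 appears in both the upper and lower lists and cancels.
Ratio: r(k) = (-1) * (k-9/2) (k+7) / [(k+25/2) (k+1)] - rational; roots negated = parameters, x = (-1), C = -5/2.


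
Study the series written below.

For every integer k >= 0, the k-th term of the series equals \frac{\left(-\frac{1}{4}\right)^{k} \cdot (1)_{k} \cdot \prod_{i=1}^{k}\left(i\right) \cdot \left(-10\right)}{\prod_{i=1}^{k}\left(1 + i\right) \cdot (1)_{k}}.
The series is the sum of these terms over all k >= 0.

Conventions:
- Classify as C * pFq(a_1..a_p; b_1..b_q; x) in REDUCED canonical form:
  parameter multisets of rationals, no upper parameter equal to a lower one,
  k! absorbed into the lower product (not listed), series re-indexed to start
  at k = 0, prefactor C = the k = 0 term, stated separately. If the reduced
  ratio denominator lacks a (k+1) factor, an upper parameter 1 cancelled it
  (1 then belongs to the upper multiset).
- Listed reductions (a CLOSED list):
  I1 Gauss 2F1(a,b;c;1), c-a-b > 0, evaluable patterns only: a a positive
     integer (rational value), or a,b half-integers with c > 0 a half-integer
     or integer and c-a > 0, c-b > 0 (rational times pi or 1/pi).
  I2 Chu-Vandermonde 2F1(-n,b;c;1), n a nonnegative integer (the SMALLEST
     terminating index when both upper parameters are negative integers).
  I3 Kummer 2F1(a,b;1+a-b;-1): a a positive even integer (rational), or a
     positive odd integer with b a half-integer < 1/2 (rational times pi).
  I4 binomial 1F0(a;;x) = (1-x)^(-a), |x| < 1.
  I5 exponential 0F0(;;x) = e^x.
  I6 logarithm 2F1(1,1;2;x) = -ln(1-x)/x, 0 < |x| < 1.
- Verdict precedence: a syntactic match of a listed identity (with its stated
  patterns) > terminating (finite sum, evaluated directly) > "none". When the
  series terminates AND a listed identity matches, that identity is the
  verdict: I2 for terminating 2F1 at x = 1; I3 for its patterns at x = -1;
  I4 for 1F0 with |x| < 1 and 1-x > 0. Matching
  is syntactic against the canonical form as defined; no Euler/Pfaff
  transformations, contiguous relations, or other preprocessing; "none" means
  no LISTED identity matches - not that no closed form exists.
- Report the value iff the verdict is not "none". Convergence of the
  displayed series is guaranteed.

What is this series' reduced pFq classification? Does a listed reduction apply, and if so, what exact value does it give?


Canonical form: C = -10 times 2F1 with upper {1, 1}, lower {2}, x = -\frac{1}{4}. Verdict: the logarithmic series (I6) fires (the logarithm: parameters (1,1;2), x = -\frac{1}{4}). Hence: \left(-40\right) \cdot \ln\left(\frac{5}{4}\right).

Key step: from the first term -10: (1)_k (C = -10) is k! itself.
Term ratio: r(k) = -\frac{1}{4} * (k+1) (k+1) / [(k+2) (k+1)] - poly over poly, x = -\frac{1}{4} from leading terms; C = -10 at k = 0.


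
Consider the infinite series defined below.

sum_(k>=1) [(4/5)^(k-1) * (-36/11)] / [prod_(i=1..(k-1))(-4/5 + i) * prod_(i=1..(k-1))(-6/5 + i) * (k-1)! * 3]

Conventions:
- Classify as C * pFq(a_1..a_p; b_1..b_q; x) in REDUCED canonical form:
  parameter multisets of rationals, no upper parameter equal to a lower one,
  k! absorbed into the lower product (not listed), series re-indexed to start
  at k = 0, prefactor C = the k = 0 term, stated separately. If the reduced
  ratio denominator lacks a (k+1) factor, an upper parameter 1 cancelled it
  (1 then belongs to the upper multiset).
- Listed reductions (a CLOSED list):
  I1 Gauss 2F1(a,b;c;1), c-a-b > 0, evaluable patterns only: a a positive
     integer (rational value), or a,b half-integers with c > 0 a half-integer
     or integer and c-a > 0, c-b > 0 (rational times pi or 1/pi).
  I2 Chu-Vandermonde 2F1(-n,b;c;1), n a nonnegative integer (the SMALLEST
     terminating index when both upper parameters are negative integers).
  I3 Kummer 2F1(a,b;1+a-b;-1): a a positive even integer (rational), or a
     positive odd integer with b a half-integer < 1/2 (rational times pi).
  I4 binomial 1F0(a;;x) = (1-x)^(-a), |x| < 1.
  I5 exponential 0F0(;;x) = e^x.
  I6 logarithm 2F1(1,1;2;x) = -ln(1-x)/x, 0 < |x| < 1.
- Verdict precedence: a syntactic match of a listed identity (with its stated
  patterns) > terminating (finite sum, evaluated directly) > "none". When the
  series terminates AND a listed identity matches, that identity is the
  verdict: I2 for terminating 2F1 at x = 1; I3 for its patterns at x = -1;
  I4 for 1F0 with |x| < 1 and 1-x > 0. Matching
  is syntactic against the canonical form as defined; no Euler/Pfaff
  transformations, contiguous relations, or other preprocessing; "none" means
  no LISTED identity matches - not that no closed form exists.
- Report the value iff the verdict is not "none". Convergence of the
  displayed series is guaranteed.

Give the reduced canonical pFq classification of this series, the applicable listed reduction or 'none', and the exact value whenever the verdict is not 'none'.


At argument 4/5: a 0F2 with upper {-}, lower {-1/5, 1/5}, scaled by C = -12/11. Verdict: none here - no I1-I6 shape fits x = 4/5 with lower {-1/5, 1/5}.

Key observation: from the first term -12/11: the lower running product (C = -12/11, x = 4/5) is a rising factorial.
Consecutive-term ratio: r(k) = (4/5) * 1 / [(k-1/5) (k+1/5) (k+1)] ; factor over Q: parameters, x = (4/5), and C = -12/11.


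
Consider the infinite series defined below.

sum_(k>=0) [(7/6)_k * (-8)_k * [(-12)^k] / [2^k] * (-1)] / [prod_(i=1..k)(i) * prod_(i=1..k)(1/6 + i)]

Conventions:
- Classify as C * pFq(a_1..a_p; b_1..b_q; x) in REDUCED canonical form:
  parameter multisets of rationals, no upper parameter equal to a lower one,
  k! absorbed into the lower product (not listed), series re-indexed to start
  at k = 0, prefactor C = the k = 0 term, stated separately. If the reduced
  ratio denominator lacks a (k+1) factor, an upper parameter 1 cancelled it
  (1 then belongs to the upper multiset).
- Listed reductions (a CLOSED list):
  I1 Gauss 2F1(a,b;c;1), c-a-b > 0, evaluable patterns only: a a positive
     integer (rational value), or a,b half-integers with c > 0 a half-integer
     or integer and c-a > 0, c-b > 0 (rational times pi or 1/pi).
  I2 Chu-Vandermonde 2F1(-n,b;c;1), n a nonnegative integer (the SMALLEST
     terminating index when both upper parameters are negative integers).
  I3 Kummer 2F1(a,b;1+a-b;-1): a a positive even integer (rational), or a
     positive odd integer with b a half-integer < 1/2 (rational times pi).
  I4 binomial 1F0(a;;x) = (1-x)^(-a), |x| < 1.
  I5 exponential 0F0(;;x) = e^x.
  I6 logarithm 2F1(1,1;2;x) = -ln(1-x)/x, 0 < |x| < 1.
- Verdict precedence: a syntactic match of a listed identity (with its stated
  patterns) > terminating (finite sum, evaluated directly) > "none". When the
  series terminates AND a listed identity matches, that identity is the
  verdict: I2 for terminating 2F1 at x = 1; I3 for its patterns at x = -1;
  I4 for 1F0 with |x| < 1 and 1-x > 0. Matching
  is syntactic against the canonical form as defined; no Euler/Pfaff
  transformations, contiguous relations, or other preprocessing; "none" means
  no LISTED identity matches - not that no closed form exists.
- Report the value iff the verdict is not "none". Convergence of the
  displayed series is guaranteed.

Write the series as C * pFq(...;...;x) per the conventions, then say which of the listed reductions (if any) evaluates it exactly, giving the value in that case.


With C = -1: the canonical form is 1F0(-8; -; -6). Verdict: terminating. (-8)_k vanishes past k = 8, leaving a 9-term sum, computed directly. Value: -5764801.

Key observation: with t_0 = -1, the lower running product (C = -1, x = -6) is a rising factorial.
Step ratio: r(k) = (-6) * (k-8) / [(k+1)] ; factor over Q: parameters, x = (-6), and C = -1.


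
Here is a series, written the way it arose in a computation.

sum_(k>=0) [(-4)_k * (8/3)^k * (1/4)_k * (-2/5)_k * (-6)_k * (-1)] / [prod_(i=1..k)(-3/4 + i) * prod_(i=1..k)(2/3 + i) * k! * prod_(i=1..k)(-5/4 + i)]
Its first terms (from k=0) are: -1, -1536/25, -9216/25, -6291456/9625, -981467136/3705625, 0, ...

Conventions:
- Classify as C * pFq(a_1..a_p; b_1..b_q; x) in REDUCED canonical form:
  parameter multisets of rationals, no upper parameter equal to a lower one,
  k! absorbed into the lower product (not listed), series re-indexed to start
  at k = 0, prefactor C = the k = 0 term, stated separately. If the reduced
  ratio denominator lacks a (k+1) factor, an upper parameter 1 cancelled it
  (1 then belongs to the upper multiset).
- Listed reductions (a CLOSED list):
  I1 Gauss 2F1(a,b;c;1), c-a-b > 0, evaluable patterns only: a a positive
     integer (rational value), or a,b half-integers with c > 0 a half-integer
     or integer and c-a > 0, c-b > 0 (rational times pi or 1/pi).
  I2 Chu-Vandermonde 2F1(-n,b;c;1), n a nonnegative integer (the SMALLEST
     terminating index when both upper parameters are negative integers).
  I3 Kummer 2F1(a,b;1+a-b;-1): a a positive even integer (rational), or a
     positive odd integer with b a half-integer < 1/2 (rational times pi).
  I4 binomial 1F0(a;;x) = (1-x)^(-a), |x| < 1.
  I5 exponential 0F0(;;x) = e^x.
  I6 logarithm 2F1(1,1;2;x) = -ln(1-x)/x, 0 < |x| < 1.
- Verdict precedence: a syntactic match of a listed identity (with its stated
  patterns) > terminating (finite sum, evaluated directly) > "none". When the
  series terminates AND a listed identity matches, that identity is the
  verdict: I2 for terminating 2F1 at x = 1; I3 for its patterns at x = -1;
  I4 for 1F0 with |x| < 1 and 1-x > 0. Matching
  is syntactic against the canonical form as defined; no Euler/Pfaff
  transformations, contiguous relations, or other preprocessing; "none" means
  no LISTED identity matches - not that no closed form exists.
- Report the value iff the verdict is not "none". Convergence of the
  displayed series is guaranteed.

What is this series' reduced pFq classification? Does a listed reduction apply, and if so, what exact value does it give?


Canonical form: C = -1 times 3F2 with upper {-6, -4, -2/5}, lower {-1/4, 5/3}, x = 8/3. Verdict: terminating - the sum ends at index 4 because -4 is a negative integer; exact evaluation follows. Exact value: -5001098521/3705625.

Key step: t_0 = -1 here, and the lower running product (C = -1) is a rising factorial.
Adjacent-term ratio: r(k) = (8/3) * (k-6) (k-4) (k-2/5) / [(k-1/4) (k+5/3) (k+1)] - poly over poly, x = (8/3) from leading terms; C = -1 at k = 0.


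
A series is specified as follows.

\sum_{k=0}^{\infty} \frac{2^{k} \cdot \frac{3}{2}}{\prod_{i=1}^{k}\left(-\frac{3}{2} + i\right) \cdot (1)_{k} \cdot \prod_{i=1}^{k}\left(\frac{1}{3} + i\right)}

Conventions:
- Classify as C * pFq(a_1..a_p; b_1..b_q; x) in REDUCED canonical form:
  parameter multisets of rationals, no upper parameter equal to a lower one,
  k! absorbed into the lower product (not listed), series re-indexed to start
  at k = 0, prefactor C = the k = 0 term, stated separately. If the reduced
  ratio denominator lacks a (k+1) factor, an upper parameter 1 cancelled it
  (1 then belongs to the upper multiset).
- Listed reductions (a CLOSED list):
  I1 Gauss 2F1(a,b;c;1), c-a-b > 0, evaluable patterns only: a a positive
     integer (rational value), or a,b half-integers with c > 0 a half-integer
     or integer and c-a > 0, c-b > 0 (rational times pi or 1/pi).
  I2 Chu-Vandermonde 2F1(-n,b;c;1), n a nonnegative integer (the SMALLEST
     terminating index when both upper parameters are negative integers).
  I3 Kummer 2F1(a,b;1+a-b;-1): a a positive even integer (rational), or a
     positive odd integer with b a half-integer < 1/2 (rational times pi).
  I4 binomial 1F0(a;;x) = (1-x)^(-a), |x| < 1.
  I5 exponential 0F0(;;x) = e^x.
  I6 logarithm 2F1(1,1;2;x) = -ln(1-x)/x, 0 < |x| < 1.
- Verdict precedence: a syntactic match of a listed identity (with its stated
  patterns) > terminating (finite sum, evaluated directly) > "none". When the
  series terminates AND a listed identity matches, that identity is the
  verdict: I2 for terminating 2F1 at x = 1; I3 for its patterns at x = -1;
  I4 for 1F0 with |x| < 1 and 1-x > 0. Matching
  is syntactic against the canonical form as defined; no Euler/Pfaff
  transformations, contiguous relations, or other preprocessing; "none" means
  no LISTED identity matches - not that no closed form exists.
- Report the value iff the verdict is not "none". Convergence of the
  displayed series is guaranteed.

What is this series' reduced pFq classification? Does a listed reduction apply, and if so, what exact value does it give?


Classification (C = \frac{3}{2}): 0F2 with upper {-}, lower {-\frac{1}{2}, \frac{4}{3}}, argument x = 2. Verdict: none - at argument 2 the multisets {-} ; {-\frac{1}{2}, \frac{4}{3}} match no listed identity.

Key observation: with t_0 = \frac{3}{2}, the lower running product (C = 3/2) is a rising factorial.
Consecutive-term ratio: r(k) = 2 * 1 / [(k-\frac{1}{2}) (k+\frac{4}{3}) (k+1)] - poly over poly, x = 2 from leading terms; C = \frac{3}{2} at k = 0.


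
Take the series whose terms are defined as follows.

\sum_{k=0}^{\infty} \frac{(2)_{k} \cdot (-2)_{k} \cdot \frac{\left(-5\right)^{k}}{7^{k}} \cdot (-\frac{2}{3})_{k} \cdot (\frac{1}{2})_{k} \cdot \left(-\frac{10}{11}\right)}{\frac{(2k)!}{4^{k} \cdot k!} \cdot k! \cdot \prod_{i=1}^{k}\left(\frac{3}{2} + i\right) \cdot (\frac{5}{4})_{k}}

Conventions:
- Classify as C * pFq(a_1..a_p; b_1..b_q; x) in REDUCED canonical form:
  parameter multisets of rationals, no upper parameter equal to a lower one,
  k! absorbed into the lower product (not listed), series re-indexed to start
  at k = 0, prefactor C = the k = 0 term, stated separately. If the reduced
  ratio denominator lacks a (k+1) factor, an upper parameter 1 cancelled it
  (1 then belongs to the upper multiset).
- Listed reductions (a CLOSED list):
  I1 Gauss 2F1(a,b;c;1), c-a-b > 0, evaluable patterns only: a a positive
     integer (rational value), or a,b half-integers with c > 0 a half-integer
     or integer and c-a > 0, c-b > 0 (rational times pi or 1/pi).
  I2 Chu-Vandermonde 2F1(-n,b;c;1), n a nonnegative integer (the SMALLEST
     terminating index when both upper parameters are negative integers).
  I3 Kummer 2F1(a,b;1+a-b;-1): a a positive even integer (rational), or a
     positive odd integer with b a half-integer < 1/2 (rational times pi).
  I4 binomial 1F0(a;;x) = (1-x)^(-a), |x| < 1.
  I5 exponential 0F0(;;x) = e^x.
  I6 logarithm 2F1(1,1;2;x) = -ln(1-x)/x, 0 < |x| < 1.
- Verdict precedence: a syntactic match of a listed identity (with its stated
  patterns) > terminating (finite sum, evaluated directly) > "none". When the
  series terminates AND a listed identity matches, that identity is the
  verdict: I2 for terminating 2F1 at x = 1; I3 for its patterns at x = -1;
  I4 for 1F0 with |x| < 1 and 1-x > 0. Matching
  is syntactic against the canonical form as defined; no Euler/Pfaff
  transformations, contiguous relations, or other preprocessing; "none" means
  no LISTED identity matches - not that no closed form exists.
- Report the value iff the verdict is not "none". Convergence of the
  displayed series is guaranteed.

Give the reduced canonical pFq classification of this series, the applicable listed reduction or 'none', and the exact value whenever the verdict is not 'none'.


Prefactor -\frac{10}{11}, argument -\frac{5}{7}: 3F2 with upper {-2, -\frac{2}{3}, 2} over lower {\frac{5}{4}, \frac{5}{2}}. Verdict: terminating. (-2)_k vanishes past k = 2, leaving a 3-term sum, computed directly. Value: -\frac{33602}{101871}.

The tell: from the first term -\frac{10}{11}: the parameter 1/2 appears in both the upper and lower lists and cancels.
Step ratio: r(k) = -\frac{5}{7} * (k-2) (k-\frac{2}{3}) (k+2) / [(k+\frac{5}{4}) (k+\frac{5}{2}) (k+1)] ; factor over Q: parameters, x = -\frac{5}{7}, and C = -\frac{10}{11}.


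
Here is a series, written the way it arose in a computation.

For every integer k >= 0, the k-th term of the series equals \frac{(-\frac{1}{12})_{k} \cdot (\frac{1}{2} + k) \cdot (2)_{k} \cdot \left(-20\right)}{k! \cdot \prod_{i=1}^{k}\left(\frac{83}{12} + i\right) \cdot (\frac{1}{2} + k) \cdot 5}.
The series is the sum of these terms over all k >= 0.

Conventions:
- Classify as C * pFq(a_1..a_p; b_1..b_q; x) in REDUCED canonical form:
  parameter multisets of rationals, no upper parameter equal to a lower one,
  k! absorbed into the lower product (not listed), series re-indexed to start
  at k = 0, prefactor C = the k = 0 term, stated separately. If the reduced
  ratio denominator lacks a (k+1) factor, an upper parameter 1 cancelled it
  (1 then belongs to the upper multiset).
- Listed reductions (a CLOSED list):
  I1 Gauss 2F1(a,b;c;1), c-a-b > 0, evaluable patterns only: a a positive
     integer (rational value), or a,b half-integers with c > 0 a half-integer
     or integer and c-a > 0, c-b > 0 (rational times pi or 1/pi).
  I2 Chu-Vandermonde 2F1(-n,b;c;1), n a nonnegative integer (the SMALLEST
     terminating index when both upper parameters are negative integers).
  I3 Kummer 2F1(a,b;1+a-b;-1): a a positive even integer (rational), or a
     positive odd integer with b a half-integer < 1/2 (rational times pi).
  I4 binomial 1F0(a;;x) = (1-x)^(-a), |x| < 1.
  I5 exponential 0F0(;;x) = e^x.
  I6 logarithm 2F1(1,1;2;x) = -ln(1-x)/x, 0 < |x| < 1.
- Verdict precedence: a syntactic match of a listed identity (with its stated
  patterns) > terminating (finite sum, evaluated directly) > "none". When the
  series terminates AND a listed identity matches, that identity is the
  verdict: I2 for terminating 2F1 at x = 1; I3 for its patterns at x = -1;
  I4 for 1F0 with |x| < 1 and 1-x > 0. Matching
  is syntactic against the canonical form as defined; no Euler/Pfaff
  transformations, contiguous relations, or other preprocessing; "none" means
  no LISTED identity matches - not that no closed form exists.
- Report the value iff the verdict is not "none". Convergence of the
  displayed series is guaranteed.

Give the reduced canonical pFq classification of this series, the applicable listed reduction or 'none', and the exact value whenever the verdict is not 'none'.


Classification (C = -4): 2F1 with upper {-\frac{1}{12}, 2}, lower {\frac{95}{12}}, argument x = 1. Verdict at x = 1: Gauss (I1, integer-parameter pattern) matches (x = 1: the Gamma ratio telescopes since c-a-b = 6 > 0 and a = 2 in Z>0). Sum: -\frac{5893}{1512}.

First insight: from the first term -4: the lower running product (C = -4) is a rising factorial.
Step ratio: r(k) = 1 * (k-\frac{1}{12}) (k+2) / [(k+\frac{95}{12}) (k+1)] - rational in k, leading ratio 1; with t_0 = -4, classification follows.


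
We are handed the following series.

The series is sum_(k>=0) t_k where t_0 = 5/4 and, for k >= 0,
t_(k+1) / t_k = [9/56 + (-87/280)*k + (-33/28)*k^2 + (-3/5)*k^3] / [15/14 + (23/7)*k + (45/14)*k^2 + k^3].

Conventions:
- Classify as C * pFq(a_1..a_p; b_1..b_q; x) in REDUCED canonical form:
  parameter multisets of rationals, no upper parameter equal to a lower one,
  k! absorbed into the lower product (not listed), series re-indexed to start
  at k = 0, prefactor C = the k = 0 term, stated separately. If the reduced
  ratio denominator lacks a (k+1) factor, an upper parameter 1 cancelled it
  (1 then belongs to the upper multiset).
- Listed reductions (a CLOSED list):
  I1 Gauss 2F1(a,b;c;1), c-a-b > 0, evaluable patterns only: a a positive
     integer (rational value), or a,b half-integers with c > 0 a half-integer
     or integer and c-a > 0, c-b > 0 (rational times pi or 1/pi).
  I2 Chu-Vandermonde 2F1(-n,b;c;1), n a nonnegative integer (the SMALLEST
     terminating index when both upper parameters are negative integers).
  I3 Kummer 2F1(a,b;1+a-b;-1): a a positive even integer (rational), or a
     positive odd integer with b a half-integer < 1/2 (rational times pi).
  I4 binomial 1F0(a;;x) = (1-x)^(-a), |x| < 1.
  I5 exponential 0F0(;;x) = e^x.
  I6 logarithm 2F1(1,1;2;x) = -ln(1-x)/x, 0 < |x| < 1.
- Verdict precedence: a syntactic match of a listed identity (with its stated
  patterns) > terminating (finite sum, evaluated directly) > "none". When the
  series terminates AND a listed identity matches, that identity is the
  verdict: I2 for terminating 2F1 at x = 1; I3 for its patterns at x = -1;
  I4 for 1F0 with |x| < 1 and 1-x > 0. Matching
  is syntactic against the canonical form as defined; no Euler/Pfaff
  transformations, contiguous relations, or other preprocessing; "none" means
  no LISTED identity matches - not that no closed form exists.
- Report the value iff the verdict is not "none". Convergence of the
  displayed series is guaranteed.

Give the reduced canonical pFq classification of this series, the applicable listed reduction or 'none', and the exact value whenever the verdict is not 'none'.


Key step: x = (-3/5) and cancel k + 3/2 from the displayed ratio first; then C = 5/4, x = -3/5.
Ratio: r(k) = (-3/5) * (k-1/4) / [(k+1)] - poly over poly, x = (-3/5) from leading terms; C = 5/4 at k = 0.

Classification (C = 5/4): 1F0 with upper {-1/4}, lower {-}, argument x = -3/5. Verdict: the binomial series (I4) applies (the 1F0 binomial series: exponent 1/4, x = -3/5). Value: (5/4) * (8/5)^(1/4).


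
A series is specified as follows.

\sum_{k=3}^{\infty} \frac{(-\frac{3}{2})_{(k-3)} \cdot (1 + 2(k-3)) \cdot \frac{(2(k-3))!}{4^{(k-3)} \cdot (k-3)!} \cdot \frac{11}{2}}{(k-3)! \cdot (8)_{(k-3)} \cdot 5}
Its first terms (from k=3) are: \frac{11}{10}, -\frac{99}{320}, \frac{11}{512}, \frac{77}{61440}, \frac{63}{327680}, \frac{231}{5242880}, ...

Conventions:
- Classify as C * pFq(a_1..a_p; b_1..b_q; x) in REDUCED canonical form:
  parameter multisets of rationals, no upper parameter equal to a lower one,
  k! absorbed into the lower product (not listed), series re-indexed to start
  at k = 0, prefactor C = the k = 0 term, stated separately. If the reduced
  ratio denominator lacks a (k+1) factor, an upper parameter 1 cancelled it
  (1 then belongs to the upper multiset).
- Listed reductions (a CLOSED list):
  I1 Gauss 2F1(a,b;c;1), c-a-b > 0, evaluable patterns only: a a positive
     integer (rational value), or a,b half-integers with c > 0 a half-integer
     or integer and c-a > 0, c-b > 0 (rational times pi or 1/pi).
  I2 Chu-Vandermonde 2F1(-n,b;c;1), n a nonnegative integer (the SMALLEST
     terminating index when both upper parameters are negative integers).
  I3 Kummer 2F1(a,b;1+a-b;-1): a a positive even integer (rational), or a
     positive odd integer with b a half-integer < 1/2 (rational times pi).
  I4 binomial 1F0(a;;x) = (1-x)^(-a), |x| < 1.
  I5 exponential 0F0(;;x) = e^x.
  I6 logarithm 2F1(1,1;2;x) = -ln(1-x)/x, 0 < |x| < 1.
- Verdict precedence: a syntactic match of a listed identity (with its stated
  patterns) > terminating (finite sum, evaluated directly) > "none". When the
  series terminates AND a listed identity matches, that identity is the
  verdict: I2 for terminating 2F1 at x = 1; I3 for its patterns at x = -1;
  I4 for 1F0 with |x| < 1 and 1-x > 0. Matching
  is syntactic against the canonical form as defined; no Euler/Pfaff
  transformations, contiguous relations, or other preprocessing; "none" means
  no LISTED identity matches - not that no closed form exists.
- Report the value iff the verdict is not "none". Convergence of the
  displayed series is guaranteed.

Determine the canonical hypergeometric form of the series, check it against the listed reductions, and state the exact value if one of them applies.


This is \frac{11}{10} * 2F1(-\frac{3}{2}, \frac{3}{2}; 8; 1) in reduced canonical form. Verdict: the half-integer Gauss pattern (I1) fires (x = 1; upper {-\frac{3}{2}, \frac{3}{2}} half-integers, c = 8 in the evaluable pattern). Sum: \frac{4194304}{1640925} / \pi.

Key observation: x = 1 and the constant factors (C = 11/10) combine into one prefactor.
Step ratio: r(k) = 1 * (k-\frac{3}{2}) (k+\frac{3}{2}) / [(k+8) (k+1)] - rational; roots negated = parameters, x = 1, C = \frac{11}{10}.


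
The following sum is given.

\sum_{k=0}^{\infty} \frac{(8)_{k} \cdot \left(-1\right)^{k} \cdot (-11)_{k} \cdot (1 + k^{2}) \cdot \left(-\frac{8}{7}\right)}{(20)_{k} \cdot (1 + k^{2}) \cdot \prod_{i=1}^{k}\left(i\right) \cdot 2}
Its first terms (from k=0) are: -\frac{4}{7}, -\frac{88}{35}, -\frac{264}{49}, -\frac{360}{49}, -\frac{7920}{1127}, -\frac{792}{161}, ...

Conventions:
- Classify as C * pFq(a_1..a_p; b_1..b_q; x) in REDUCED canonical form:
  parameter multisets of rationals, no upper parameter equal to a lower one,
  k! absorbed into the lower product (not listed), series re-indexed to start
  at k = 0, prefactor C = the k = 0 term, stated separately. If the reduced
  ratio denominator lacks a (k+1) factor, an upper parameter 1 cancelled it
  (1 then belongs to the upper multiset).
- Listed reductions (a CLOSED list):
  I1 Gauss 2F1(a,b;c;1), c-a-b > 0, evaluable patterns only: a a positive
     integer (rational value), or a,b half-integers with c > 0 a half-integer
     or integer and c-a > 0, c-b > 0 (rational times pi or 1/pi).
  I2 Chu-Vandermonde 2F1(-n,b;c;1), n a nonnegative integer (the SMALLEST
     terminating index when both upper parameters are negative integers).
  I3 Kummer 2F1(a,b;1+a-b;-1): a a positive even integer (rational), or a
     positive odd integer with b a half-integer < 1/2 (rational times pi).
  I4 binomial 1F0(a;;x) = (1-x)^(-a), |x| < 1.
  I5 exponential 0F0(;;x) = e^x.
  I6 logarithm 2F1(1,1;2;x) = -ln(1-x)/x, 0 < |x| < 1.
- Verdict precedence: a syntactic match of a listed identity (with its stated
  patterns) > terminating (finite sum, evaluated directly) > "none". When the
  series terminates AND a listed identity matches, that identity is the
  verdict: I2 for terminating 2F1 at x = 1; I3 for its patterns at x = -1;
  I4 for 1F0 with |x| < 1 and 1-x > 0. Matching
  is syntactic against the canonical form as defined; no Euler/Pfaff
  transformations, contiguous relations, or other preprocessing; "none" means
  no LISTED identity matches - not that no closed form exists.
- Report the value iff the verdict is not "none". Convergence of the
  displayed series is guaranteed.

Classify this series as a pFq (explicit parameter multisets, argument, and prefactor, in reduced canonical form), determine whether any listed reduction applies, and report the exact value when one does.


With C = -\frac{4}{7}: the canonical form is 2F1(-11, 8; 20; -1). Verdict: this is the Kummer evaluation I3 (x = -1; c = 20 equals 1+a-b for upper {-11, 8}: listed pattern). Its exact value is -\frac{7752}{245}.

The tell: t_0 being -\frac{4}{7}, the product of the first k integers (prefactor -4/7) is k!.
Consecutive-term ratio: r(k) = -1 * (k-11) (k+8) / [(k+20) (k+1)] - rational; roots negated = parameters, x = -1, C = -\frac{4}{7}.


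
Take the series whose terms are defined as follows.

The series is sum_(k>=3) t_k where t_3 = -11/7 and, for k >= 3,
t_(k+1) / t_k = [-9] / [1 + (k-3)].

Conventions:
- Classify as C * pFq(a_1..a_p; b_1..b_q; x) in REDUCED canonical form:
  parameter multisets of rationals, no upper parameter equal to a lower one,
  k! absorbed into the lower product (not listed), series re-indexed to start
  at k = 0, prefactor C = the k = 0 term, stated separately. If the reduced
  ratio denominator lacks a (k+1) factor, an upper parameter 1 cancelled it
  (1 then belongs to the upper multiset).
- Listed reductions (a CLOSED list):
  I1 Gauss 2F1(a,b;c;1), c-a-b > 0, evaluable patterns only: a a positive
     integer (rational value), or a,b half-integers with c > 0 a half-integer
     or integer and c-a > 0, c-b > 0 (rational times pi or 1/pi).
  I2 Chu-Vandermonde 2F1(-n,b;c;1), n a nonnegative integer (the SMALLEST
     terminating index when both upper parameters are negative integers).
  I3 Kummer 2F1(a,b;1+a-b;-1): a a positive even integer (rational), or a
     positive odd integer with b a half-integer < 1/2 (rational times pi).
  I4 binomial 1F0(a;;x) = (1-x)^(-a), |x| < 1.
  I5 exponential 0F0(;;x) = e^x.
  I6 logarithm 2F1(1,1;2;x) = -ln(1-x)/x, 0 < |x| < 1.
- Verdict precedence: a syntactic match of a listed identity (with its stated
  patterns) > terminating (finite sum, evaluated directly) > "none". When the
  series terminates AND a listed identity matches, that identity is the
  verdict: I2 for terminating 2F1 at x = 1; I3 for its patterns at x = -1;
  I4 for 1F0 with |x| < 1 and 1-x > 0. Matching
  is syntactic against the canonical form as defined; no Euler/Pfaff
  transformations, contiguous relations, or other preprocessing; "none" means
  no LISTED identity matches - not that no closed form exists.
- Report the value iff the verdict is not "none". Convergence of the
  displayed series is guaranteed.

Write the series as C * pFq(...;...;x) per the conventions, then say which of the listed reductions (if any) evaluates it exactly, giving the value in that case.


The series (x = -9) is 0F0: upper {-}, lower {-}, prefactor -11/7. Verdict at x = -9: the I5 exponential reduction matches (the 0F0 exponential series at x = -9). Value: (-11/7) * e^(-9).

Key observation: t_0 being -11/7, factor the ratio over Q (C = -11/7): negated roots = parameters.
Consecutive-term ratio: r(k) = (-9) * 1 / [(k+1)] - rational; roots negated = parameters, x = (-9), C = -11/7.


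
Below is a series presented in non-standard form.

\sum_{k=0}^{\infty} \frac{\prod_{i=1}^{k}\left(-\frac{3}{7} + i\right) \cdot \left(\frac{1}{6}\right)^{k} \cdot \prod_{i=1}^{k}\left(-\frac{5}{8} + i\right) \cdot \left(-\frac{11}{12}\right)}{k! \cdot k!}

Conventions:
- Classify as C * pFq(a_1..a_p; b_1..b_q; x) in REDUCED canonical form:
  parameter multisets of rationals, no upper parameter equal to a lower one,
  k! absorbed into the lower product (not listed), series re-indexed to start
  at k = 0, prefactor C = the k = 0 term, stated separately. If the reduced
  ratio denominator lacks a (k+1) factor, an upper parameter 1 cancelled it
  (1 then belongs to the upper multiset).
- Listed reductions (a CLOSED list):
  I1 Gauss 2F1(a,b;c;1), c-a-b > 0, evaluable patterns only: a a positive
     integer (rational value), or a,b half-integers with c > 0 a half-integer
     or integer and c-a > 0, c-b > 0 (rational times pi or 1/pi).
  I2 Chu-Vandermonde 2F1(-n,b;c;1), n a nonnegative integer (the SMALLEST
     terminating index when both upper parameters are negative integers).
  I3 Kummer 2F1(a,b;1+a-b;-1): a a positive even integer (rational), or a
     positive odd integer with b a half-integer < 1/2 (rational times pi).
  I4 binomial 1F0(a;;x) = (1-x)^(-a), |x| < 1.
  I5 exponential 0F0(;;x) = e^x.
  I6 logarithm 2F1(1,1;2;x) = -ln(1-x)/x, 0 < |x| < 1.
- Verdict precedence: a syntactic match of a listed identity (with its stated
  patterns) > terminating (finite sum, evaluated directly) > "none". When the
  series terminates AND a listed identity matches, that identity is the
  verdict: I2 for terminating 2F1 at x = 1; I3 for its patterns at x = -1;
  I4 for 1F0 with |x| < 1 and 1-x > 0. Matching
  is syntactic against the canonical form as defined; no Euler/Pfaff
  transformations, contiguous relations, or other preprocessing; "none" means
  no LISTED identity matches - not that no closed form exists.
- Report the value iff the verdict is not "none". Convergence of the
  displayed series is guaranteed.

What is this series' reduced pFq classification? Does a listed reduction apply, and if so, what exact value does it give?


At argument \frac{1}{6}: a 2F1 with upper {\frac{3}{8}, \frac{4}{7}}, lower {1}, scaled by C = -\frac{11}{12}. Verdict: none. A 2F1 with upper {\frac{3}{8}, \frac{4}{7}} fits none of I1-I6 at x = \frac{1}{6}; the sum runs forever.

The tell: from the first term -\frac{11}{12}: the denominator's factorial ratio (C = -11/12, x = 1/6) is a lower Pochhammer.
Step ratio: r(k) = \frac{1}{6} * (k+\frac{3}{8}) (k+\frac{4}{7}) / [(k+1) (k+1)] ; factor over Q: parameters, x = \frac{1}{6}, and C = -\frac{11}{12}.
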